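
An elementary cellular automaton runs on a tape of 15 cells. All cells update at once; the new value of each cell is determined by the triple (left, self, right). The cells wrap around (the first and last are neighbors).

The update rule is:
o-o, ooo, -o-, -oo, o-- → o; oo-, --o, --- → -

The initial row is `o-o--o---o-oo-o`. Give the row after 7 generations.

-ooo-oo--ooo-oo
ooo-oo-o-oo-oo-
oo-oo-oooo-oo-o
o-oo-oooo-oo-oo
-oo-oooo-oo-ooo
oo-oooo-oo-ooo-
o-oooo-oo-ooo-o

o-oooo-oo-ooo-o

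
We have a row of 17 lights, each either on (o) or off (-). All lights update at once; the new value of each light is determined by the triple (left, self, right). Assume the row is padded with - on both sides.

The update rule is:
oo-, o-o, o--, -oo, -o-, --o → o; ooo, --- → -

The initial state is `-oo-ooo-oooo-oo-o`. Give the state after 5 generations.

o-----ooo-------o

generation 1: ooooo-ooo--oooooo
generation 2: o---ooo-oooo----o
generation 3: oo-oo-ooo--oo--oo
generation 4: ooooooo-ooooooooo
generation 5: o-----ooo-------o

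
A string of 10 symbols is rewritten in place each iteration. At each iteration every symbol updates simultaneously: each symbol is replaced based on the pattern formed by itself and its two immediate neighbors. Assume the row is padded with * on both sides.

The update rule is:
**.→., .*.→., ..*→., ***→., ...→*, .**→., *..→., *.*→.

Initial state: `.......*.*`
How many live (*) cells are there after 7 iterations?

.*****....
.......**.
.*****....  (repeats iteration 1; period 2)
iteration 7: .*****....
count of *: 5

5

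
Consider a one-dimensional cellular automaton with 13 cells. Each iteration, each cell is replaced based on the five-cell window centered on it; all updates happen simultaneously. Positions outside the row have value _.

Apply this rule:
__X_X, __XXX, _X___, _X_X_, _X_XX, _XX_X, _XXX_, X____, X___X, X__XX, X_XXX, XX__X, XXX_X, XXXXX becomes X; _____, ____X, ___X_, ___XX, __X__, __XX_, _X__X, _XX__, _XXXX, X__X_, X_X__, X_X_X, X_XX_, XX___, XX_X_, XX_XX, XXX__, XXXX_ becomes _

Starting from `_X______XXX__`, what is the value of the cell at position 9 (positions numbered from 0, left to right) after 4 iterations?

X

__XX____XX__X
_____X____X__
______XX___XX
_________X___
position 9 holds X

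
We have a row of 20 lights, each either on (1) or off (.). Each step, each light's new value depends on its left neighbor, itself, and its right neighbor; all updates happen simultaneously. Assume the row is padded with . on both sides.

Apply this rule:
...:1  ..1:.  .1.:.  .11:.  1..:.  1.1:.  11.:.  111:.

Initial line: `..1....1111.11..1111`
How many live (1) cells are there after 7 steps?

3

1...11..............
..1....1111111111111
1...11..............  (repeats step 1; period 2)
step 7: 1...11..............
count of 1: 3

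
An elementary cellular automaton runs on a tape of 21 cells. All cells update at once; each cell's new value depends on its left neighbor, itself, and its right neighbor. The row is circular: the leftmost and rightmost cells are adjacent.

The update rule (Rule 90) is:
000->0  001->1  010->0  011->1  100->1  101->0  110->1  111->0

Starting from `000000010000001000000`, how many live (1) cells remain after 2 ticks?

4

000000101000010100000
000001000100100010000
count of 1: 4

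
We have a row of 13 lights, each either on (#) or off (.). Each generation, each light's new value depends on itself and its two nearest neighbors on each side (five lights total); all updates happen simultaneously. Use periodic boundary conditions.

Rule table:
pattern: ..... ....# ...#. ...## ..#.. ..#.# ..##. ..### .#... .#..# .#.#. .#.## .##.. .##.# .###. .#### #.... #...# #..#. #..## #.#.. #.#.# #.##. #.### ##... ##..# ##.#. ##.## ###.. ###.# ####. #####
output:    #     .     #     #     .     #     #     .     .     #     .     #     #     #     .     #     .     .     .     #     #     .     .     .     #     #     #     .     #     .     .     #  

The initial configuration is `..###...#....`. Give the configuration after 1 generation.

.#..##.#...##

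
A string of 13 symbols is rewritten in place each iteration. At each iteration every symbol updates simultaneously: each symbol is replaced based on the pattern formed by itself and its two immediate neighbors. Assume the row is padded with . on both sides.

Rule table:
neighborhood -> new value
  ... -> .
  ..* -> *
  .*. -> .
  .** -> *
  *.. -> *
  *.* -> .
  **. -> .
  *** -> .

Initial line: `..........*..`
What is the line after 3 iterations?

.........*.*.
........*...*
.......*.*.*.

.......*.*.*.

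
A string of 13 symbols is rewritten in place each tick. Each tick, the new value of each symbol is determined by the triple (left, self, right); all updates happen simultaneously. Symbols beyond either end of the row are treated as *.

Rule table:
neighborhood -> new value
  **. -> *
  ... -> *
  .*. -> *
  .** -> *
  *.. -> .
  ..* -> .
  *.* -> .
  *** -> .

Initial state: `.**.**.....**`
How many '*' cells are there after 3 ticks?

7

tick 1: .**.**.***.*.
tick 2: .**.**.*.*.*.
tick 3: .**.**.*.*.*.
count of *: 7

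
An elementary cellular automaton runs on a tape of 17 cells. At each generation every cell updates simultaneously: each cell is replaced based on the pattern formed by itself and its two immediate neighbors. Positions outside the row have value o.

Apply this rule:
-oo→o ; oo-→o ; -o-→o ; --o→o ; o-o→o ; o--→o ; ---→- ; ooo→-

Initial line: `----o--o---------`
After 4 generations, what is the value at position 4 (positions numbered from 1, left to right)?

o--oooooo-------o
oooo----oo-----oo
---oo--oooo---oo-
o-oooooo--oo-oooo
position 4 holds o

o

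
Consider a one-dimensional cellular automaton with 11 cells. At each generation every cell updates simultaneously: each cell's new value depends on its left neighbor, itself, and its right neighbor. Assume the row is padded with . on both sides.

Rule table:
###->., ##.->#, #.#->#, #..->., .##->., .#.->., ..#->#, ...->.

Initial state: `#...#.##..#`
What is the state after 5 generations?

generation 1: ...#.#.#.#.
generation 2: ..#.#.#.#..
generation 3: .#.#.#.#...
generation 4: #.#.#.#....
generation 5: .#.#.#.....

.#.#.#.....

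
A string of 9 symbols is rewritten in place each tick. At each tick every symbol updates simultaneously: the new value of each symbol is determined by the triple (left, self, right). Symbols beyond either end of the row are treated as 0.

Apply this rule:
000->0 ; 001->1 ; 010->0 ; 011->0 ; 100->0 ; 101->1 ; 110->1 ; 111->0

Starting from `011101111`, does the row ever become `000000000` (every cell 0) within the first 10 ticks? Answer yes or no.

yes

100110001
001010010
010100100
101001000
010010000
100100000
001000000
010000000
100000000
000000000
all cells are 0 at tick 10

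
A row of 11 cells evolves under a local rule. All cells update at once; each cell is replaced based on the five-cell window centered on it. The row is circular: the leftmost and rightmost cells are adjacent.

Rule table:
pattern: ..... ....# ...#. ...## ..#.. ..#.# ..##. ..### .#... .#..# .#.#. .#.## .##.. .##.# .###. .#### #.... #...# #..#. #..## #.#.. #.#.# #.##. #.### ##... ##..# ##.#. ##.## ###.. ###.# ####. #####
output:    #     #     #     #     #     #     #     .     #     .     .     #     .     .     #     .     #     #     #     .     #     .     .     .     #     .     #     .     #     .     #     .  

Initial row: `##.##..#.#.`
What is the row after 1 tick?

......##..#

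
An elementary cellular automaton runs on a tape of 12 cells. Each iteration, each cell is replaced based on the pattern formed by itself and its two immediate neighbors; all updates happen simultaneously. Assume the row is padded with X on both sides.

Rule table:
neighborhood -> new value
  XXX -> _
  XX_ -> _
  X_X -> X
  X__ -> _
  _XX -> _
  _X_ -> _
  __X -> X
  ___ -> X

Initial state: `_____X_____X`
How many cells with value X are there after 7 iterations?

iteration 1: _XXXX__XXXX_
iteration 2: X_____X____X
iteration 3: __XXXX__XXX_
iteration 4: _X_____X___X
iteration 5: X__XXXX__XX_
iteration 6: __X_____X__X
iteration 7: _X__XXXX__X_
count of X: 6

6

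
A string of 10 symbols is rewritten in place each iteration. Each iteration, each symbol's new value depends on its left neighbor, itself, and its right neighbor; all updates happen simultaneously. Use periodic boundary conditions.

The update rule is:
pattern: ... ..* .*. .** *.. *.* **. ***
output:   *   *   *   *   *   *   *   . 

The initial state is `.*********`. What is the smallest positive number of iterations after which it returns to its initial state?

2

iteration 1: **.......*
iteration 2: .*********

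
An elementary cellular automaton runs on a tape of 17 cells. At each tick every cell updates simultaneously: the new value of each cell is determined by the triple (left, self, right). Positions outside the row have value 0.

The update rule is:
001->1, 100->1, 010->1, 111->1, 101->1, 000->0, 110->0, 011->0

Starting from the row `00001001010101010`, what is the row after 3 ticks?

00011111111111111
00101111111111110
01110111111111101

01110111111111101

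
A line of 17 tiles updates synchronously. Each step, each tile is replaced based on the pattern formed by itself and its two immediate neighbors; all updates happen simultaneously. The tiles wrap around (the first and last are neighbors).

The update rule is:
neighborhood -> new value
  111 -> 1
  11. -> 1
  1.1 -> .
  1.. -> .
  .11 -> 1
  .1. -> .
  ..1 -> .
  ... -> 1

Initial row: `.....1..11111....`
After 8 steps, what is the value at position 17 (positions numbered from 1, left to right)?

1

step 1: 1111....11111.111
step 2: 1111.11.11111.111
step 3: 1111.11.11111.111  (fixed point — unchanged through step 8)
position 17 holds 1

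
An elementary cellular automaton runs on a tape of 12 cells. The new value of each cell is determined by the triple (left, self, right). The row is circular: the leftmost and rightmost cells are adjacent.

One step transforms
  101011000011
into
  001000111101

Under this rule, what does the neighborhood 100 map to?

At position 6 the neighborhood is 100; the next row has 1 there.

1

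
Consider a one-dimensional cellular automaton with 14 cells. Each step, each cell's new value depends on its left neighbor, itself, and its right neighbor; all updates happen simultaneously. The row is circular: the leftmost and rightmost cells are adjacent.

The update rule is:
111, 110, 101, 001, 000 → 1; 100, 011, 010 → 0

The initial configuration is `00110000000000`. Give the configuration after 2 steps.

11010111111111
11101011111111

11101011111111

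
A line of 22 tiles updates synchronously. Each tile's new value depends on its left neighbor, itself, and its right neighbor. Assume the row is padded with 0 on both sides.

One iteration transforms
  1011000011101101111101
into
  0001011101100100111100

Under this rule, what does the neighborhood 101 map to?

At position 1 the neighborhood is 101; the next row has 0 there.

0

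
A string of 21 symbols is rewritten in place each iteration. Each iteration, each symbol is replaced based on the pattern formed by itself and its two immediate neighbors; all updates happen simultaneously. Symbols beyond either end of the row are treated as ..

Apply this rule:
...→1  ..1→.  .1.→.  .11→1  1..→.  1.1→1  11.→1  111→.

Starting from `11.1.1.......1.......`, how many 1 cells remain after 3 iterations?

111.1..11111...111111
1.11...1...1.1.1....1
.111.1...1..1.1..11..
count of 1: 9

9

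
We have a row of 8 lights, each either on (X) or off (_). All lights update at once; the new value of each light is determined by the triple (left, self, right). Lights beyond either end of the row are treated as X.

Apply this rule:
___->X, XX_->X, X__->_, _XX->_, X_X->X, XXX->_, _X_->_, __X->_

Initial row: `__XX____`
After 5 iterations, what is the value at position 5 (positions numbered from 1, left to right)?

___X_XX_
_X__X_XX
X____X__
X_XX____
XX_X_XX_
position 5 holds _

_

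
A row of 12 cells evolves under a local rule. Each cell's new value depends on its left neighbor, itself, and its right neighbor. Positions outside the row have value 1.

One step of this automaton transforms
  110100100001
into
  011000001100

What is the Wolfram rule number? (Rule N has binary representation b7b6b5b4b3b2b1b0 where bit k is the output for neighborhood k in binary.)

position 0: 111 → 0  (bit 7 = 0)
position 1: 110 → 1  (bit 6 = 1)
position 2: 101 → 1  (bit 5 = 1)
position 4: 100 → 0  (bit 4 = 0)
position 11: 011 → 0  (bit 3 = 0)
position 3: 010 → 0  (bit 2 = 0)
position 5: 001 → 0  (bit 1 = 0)
position 8: 000 → 1  (bit 0 = 1)
bits b7..b0 = 01100001 = 97

97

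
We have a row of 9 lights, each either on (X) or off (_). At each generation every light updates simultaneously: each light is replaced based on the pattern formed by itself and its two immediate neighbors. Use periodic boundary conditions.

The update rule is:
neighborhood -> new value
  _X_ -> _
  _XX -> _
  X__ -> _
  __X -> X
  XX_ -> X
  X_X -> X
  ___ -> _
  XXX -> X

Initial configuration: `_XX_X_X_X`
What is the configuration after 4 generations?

generation 1: X_XX_X_X_
generation 2: _X_XX_X_X
generation 3: X_X_XX_X_
generation 4: _X_X_XX_X

_X_X_XX_X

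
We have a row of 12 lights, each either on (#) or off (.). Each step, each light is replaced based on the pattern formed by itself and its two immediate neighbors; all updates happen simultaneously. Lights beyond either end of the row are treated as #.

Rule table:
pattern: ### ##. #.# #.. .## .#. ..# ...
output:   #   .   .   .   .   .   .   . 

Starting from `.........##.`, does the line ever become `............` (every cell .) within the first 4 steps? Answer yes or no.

............
all cells are . at step 1

yes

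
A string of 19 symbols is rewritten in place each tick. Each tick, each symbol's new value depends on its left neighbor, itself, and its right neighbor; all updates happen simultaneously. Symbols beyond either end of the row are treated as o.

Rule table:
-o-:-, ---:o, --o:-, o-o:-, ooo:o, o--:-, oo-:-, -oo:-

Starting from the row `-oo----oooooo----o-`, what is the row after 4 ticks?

tick 1: ----oo--oooo--oo---
tick 2: -oo------oo------o-
tick 3: ----oooo----oooo---
tick 4: -oo--oo--oo--oo--o-

-oo--oo--oo--oo--o-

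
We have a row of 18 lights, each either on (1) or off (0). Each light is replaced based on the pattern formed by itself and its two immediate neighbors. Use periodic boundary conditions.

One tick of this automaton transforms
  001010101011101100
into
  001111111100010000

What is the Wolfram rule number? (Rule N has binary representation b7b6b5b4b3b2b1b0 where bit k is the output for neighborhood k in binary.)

36

position 11: 111 → 0  (bit 7 = 0)
position 12: 110 → 0  (bit 6 = 0)
position 3: 101 → 1  (bit 5 = 1)
position 16: 100 → 0  (bit 4 = 0)
position 10: 011 → 0  (bit 3 = 0)
position 2: 010 → 1  (bit 2 = 1)
position 1: 001 → 0  (bit 1 = 0)
position 0: 000 → 0  (bit 0 = 0)
bits b7..b0 = 00100100 = 36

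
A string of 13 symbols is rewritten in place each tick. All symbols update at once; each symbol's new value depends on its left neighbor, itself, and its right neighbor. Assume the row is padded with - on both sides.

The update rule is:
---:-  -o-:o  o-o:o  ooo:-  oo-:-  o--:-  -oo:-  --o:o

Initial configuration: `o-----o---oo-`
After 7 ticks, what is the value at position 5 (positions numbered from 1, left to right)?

-

o----oo--o---
o---o---oo---
o--oo--o-----
o-o---oo-----
ooo--o-------
----oo-------
---o---------
position 5 holds -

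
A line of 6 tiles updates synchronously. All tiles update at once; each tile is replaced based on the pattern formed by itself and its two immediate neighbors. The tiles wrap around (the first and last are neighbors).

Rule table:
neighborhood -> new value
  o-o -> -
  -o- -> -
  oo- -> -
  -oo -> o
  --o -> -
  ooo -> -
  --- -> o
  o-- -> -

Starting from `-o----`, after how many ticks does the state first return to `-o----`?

9

---ooo
-o-o--
-----o
-ooo--
-o---o
---o--
oo---o
---o-o
-o----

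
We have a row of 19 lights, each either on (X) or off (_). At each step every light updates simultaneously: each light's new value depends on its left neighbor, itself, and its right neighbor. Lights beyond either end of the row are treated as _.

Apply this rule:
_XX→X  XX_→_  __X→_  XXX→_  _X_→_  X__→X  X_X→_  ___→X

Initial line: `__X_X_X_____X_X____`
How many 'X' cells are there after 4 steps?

step 1: X______XXXX____XXXX
step 2: _XXXXX_X___XXX_X___
step 3: _X______XX_X____XXX
step 4: __XXXXX_X___XXX_X__
count of X: 10

10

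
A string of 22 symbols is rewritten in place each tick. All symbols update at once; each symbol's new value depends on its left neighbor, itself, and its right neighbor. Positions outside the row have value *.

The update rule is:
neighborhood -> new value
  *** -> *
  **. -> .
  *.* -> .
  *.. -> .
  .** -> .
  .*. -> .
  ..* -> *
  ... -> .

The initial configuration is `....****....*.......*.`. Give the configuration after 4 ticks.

........*.......*..*..

...*.**....*.......*..
..*.......*.......*..*
.*.......*.......*..*.
........*.......*..*..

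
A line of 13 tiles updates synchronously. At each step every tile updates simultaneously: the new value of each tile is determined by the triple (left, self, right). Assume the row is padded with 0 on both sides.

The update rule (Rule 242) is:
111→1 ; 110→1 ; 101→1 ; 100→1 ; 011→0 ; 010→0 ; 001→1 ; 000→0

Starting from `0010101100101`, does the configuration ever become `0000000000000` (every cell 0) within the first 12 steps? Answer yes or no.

0101010111010
1010101011101
0101010101110
1010101010111
0101010101011
1010101010101
0101010101010
1010101010101  (repeats step 6; period 2)
step 12: 1010101010101
step 12 is 1010101010101, still not uniform 0

no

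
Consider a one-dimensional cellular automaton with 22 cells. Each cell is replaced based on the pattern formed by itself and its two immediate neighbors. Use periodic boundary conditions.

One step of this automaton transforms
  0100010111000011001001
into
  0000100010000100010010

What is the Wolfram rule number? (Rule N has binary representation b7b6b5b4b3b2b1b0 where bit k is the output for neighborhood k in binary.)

130

position 8: 111 → 1  (bit 7 = 1)
position 9: 110 → 0  (bit 6 = 0)
position 0: 101 → 0  (bit 5 = 0)
position 2: 100 → 0  (bit 4 = 0)
position 7: 011 → 0  (bit 3 = 0)
position 1: 010 → 0  (bit 2 = 0)
position 4: 001 → 1  (bit 1 = 1)
position 3: 000 → 0  (bit 0 = 0)
bits b7..b0 = 10000010 = 130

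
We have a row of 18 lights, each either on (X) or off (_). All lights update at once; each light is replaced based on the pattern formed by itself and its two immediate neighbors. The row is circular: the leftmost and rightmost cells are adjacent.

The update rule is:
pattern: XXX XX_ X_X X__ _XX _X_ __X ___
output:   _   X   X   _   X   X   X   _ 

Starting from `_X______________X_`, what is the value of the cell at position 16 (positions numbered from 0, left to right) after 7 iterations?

XX_____________XX_
XX____________XXXX
_X___________XX___
XX__________XXX___
XX_________XX_X__X
_X________XXXXX_XX
XX_______XX___XXXX
position 16 holds X

X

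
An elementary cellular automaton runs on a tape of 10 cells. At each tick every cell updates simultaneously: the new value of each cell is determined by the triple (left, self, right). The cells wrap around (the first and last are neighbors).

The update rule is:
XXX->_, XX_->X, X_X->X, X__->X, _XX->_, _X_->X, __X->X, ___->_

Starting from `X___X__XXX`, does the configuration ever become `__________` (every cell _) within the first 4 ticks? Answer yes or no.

tick 1: XX_XXXX___
tick 2: _XX___XX_X
tick 3: X_XX_X_XXX
tick 4: XX_XXXX___
tick 4 is XX_XXXX___, still not uniform _

no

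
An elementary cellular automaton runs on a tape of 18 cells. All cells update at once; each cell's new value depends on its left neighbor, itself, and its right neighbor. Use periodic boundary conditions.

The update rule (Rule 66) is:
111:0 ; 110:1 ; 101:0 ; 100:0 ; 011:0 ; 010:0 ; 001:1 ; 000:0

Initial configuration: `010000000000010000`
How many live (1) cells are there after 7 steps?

100000000000100000
000000000001000001
000000000010000010
000000000100000100
000000001000001000
000000010000010000
000000100000100000
count of 1: 2

2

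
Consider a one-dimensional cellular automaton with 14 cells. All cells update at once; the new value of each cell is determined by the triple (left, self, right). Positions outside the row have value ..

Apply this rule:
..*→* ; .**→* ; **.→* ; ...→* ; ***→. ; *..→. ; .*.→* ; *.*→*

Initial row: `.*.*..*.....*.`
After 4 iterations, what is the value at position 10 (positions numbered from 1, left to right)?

****.**.*****.
*..******...*.
*.**....*.***.
****.******.*.
position 10 holds *

*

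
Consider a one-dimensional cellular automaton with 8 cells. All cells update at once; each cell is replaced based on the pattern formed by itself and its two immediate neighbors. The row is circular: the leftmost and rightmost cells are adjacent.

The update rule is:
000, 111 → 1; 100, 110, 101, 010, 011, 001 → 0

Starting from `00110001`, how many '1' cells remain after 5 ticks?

5

tick 1: 00000100
tick 2: 11110001
tick 3: 11100100
tick 4: 01000000
tick 5: 00011111
count of 1: 5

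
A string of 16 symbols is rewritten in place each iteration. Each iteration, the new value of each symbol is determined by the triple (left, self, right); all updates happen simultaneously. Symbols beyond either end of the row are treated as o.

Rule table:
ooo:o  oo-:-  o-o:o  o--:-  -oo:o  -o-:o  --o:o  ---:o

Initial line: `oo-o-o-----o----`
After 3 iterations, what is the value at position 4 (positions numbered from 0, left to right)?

-

o-oooo-ooooo-ooo
-oooo-ooooo-oooo
oooo-ooooo-ooooo
position 4 holds -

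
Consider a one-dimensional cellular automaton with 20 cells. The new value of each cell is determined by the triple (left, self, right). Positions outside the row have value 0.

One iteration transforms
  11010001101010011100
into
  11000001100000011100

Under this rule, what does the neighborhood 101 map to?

At position 2 the neighborhood is 101; the next row has 0 there.

0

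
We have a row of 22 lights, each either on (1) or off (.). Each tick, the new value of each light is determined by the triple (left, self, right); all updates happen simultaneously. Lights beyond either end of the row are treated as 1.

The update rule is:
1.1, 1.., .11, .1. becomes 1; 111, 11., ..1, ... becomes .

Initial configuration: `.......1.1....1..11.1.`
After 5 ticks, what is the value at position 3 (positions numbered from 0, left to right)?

1......1111...11.1.111
.1.....1...1..1.1111..
111....11..11.111...1.
...1...1.1.1.11..1..11
1..11..1111111.1.11.1.
position 3 holds 1

1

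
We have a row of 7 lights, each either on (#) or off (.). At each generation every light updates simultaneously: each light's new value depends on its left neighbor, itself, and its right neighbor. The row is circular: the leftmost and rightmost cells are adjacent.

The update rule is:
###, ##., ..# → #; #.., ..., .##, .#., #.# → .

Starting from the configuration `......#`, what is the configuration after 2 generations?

....#..

generation 1: .....#.
generation 2: ....#..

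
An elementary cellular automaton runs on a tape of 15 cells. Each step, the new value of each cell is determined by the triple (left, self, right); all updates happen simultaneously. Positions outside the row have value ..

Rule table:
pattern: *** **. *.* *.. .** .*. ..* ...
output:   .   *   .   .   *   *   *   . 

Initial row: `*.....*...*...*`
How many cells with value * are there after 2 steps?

10

*....**..**..**
*...***.***.***
count of *: 10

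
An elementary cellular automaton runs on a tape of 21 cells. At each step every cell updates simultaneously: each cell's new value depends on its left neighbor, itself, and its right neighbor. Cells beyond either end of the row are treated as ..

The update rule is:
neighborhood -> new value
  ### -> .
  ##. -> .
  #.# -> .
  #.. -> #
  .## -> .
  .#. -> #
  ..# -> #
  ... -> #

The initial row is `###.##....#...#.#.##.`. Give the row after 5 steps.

step 1: ......#########.#...#
step 2: ######..........#####
step 3: ......##########.....
step 4: ######..........#####  (repeats step 2; period 2)
step 5: ......##########.....

......##########.....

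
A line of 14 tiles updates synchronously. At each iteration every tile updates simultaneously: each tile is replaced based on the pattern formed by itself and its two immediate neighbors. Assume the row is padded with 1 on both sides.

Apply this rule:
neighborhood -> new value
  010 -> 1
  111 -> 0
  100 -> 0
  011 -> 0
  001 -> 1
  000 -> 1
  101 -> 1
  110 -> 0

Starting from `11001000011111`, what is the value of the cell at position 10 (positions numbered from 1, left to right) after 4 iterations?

0

iteration 1: 00011011100000
iteration 2: 01100100001111
iteration 3: 10001101110000
iteration 4: 00110010000111
position 10 holds 0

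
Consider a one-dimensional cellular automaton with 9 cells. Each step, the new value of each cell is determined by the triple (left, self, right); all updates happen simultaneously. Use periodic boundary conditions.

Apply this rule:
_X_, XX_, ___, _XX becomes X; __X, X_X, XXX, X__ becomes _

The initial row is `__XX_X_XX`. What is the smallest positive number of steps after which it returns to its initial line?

__XX_X_XX

1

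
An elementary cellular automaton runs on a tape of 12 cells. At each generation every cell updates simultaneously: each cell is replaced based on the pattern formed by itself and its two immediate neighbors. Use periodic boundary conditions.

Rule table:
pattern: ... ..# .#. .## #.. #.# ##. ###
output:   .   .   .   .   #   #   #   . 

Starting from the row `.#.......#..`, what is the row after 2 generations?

...#.......#

..#.......#.
...#.......#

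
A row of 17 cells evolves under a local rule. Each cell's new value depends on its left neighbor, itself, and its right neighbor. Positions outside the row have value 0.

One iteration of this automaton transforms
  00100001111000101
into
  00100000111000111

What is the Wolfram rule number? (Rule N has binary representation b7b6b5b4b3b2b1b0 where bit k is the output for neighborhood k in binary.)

position 8: 111 → 1  (bit 7 = 1)
position 10: 110 → 1  (bit 6 = 1)
position 15: 101 → 1  (bit 5 = 1)
position 3: 100 → 0  (bit 4 = 0)
position 7: 011 → 0  (bit 3 = 0)
position 2: 010 → 1  (bit 2 = 1)
position 1: 001 → 0  (bit 1 = 0)
position 0: 000 → 0  (bit 0 = 0)
bits b7..b0 = 11100100 = 228

228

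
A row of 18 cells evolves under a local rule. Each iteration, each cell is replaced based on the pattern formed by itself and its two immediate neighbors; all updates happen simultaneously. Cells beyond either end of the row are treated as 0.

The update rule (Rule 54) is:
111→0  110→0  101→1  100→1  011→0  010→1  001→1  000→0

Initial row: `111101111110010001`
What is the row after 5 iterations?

100010000101001011

000010000001111011
000111000010000100
001000100111001110
011101111000110001
100010000101001011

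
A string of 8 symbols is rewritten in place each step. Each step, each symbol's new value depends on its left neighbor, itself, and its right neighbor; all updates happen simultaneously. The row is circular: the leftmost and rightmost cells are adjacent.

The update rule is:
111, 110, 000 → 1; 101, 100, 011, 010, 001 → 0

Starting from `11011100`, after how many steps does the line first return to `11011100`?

16

01001100
00000101
01110000
00110111
00010011
01000001
00011100
11001101
11000100
01010000
00000111
01110011
00110001
00010100
11000001
11011100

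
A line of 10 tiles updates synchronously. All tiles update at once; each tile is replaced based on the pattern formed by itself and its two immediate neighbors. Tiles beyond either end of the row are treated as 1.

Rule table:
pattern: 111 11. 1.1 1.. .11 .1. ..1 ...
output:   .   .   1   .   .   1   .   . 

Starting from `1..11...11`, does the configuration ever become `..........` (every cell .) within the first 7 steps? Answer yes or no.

..........
all cells are . at step 1

yes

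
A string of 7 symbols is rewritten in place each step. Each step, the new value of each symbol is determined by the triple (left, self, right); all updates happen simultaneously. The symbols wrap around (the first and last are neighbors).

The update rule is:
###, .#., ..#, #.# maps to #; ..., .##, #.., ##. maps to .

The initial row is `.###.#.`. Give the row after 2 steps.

step 1: #.#.##.
step 2: ####..#

####..#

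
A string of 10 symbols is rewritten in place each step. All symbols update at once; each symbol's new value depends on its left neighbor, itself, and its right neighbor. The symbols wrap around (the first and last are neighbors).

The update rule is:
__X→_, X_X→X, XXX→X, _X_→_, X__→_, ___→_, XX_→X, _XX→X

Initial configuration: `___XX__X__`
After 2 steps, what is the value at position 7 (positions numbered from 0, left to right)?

_

___XX_____
___XX_____
position 7 holds _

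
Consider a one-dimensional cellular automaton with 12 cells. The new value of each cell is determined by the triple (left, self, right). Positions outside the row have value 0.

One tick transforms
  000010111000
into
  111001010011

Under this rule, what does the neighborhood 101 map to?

1

At position 5 the neighborhood is 101; the next row has 1 there.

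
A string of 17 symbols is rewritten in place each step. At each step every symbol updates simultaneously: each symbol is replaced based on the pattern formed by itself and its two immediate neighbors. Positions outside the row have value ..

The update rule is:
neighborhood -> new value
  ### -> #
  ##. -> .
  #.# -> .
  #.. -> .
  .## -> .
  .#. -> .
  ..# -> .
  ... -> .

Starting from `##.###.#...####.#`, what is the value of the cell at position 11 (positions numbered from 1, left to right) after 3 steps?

....#.......##...
.................
.................
position 11 holds .

.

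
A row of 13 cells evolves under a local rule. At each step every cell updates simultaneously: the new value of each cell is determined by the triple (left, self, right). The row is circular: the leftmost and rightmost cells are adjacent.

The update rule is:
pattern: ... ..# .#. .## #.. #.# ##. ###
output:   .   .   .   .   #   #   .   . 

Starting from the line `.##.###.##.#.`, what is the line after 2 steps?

#...#...#..#.

step 1: ...#...#..#.#
step 2: #...#...#..#.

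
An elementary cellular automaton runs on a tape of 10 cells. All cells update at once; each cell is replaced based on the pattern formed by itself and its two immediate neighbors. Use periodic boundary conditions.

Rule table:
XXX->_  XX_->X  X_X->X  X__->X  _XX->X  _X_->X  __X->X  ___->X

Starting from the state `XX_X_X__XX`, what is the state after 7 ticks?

_XXXXXXXX_
XX______XX
_XXXXXXXX_  (repeats tick 1; period 2)
tick 7: _XXXXXXXX_

_XXXXXXXX_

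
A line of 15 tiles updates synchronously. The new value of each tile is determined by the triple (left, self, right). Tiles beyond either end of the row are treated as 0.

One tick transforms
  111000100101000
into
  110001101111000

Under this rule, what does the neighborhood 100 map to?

At position 3 the neighborhood is 100; the next row has 0 there.

0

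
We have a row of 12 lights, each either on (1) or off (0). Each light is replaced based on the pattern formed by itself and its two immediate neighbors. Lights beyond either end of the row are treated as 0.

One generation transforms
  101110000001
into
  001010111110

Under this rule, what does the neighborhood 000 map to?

1

At position 6 the neighborhood is 000; the next row has 1 there.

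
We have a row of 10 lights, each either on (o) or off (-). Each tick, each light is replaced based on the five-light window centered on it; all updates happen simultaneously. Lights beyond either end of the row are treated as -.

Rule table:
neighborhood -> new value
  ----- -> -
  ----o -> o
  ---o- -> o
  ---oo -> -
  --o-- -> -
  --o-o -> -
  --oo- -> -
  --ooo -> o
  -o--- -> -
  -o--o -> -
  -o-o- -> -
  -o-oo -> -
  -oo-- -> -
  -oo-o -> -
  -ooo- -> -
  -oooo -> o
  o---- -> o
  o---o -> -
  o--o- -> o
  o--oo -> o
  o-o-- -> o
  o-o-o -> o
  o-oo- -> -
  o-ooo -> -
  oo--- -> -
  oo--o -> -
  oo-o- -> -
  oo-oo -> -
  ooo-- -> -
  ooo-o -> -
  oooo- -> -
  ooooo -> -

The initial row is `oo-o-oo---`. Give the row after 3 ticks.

----oo---o

---o----o-
-oo--ooo--
----oo---o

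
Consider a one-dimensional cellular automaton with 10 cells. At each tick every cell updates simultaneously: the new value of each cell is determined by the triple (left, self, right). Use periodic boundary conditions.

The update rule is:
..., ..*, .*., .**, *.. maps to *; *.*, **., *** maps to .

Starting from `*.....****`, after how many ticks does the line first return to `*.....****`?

tick 1: .******...
tick 2: **.....***
tick 3: ..******..
tick 4: ***.....**
tick 5: ...******.
tick 6: ****.....*
tick 7: ....******
tick 8: *****.....
tick 9: *....*****
tick 10: .*****....
tick 11: **....****
tick 12: ..*****...
tick 13: ***....***
tick 14: ...*****..
tick 15: ****....**
tick 16: ....*****.
tick 17: *****....*
tick 18: .....*****
tick 19: ******....
tick 20: *.....****

20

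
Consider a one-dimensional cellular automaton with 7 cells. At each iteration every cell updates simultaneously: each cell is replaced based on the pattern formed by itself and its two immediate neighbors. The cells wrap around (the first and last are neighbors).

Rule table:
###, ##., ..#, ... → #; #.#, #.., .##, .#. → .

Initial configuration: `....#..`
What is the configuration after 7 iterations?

....#..

####..#
####.#.
.###...
#.##.##
#..#..#
#.#..#.
....#..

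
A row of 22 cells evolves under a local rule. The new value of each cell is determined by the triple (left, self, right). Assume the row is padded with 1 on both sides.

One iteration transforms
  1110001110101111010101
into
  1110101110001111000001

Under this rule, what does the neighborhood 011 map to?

1

At position 6 the neighborhood is 011; the next row has 1 there.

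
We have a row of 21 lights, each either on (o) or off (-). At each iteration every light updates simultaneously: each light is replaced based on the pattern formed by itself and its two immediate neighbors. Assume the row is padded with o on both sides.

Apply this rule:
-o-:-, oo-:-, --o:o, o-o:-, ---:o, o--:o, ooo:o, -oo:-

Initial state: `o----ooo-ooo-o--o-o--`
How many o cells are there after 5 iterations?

12

iteration 1: -oooo-o---o---oo---oo
iteration 2: --oo---ooo-ooo--ooo-o
iteration 3: oo--ooo-o---o-oo-o---
iteration 4: o-oo-o---ooo------ooo
iteration 5: ------ooo-o-oooooo-oo
count of o: 12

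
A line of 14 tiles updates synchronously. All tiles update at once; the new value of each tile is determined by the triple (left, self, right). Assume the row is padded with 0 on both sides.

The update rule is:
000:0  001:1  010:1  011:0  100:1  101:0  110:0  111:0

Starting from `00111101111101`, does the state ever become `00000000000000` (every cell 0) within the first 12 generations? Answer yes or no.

yes

01000000000001
11100000000011
00010000000100
00111000001110
01000100010001
11101110111011
00000000000000
all cells are 0 at generation 7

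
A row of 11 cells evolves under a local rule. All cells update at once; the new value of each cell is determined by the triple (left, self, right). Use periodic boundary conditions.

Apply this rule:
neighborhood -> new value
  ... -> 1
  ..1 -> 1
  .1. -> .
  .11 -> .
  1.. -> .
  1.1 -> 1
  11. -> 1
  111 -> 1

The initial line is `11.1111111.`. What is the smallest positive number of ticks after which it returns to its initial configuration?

.11.1111111
1.11.111111
11.11.11111
111.11.1111
1111.11.111
11111.11.11
111111.11.1
1111111.11.
.1111111.11
1.1111111.1
11.1111111.

11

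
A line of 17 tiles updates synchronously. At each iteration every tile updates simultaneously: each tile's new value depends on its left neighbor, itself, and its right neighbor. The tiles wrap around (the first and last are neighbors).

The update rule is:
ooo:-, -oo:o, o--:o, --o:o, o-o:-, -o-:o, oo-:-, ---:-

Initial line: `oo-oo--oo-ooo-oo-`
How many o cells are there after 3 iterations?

o--o-ooo--o---o--
oooo-o--oooo-oooo
-----oooo----o---
count of o: 5

5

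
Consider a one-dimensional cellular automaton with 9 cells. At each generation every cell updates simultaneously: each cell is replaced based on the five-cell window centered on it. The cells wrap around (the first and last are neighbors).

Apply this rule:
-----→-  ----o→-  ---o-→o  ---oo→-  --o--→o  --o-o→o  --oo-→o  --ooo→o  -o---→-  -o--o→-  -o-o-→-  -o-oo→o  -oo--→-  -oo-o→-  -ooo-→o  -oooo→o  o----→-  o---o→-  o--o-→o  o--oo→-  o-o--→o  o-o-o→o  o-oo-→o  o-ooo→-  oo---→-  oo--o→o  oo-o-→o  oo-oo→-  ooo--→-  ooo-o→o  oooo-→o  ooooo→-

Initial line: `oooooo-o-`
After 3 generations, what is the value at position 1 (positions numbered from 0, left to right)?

generation 1: -o--ooooo
generation 2: oo--oo-oo
generation 3: o-o-o---o
position 1 holds -

-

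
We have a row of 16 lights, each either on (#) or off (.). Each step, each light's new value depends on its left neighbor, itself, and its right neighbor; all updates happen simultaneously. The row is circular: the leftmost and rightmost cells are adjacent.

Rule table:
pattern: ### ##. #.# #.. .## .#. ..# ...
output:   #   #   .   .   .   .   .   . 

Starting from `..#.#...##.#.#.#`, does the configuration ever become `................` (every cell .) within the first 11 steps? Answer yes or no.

yes

.........#......
................
all cells are . at step 2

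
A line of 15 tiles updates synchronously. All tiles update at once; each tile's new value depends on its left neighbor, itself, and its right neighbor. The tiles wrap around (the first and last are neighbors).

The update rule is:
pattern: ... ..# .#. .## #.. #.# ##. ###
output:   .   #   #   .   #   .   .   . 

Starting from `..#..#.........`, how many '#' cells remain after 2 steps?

2

.######........
#......#.......
count of #: 2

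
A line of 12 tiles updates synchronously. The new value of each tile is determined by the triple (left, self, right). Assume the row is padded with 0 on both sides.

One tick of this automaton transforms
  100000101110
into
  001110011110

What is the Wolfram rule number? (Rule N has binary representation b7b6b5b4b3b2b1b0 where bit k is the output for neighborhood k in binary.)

position 9: 111 → 1  (bit 7 = 1)
position 10: 110 → 1  (bit 6 = 1)
position 7: 101 → 1  (bit 5 = 1)
position 1: 100 → 0  (bit 4 = 0)
position 8: 011 → 1  (bit 3 = 1)
position 0: 010 → 0  (bit 2 = 0)
position 5: 001 → 0  (bit 1 = 0)
position 2: 000 → 1  (bit 0 = 1)
bits b7..b0 = 11101001 = 233

233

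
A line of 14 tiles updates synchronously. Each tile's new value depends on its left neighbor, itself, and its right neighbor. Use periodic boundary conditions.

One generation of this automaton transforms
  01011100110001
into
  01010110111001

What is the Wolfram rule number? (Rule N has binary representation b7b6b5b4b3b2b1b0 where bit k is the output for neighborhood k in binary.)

92

position 4: 111 → 0  (bit 7 = 0)
position 5: 110 → 1  (bit 6 = 1)
position 0: 101 → 0  (bit 5 = 0)
position 6: 100 → 1  (bit 4 = 1)
position 3: 011 → 1  (bit 3 = 1)
position 1: 010 → 1  (bit 2 = 1)
position 7: 001 → 0  (bit 1 = 0)
position 11: 000 → 0  (bit 0 = 0)
bits b7..b0 = 01011100 = 92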